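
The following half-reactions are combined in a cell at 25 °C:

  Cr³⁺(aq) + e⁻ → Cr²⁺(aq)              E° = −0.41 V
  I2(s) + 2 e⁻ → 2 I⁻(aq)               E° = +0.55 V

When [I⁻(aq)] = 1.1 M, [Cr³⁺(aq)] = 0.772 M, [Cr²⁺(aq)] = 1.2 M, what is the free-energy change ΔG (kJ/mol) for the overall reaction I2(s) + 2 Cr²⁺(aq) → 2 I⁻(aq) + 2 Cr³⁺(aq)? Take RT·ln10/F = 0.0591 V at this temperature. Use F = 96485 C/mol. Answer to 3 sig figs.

−187 kJ/mol

E°cell = +0.55 − (−0.41) = +0.96 V; the balanced reaction transfers n = 2 electrons.
Q = ([I⁻(aq)]^2·[Cr³⁺(aq)]^2) / [Cr²⁺(aq)]^2 = 0.501, so log Q = −0.300 and E = +0.96 − (0.0591/2)(−0.300) = +0.9689 V.
ΔG = −nFE = −(2)(96485)(+0.9689) J/mol = −187 kJ/mol.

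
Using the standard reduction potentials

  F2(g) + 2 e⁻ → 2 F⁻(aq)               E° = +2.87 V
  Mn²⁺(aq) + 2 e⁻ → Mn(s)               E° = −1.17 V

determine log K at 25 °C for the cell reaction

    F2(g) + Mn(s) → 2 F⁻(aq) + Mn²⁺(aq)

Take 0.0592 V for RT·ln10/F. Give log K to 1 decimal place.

The F₂/F⁻ couple is reduced (cathode); E°cell = +2.87 − (−1.17) = +4.04 V with n = 2.
At equilibrium E = 0, so log K = nE°cell / 0.0592 = (2)(+4.04) / 0.0592 = 136.5.

log K = 136.5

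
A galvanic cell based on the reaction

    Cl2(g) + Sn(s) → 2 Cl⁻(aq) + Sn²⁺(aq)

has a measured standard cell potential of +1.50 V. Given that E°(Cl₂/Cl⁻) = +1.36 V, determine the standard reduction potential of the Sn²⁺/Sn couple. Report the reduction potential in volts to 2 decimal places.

−0.14 V

In the reaction as written the Cl₂/Cl⁻ couple is reduced (cathode) and Sn²⁺/Sn is oxidized (anode), so E°cell = E°(Cl₂/Cl⁻) − E°(Sn²⁺/Sn).
E°(Sn²⁺/Sn) = E°(cathode) − E°cell = +1.36 − (+1.50) = −0.14 V.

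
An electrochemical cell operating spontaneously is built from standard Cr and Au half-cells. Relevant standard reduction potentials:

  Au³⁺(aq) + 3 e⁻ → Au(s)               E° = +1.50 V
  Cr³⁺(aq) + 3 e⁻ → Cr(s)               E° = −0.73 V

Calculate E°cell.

Of the two couples in this cell, the one with the more positive reduction potential is reduced at the cathode: here that is Au³⁺/Au (+1.50 V); Cr³⁺/Cr (−0.73 V) is the anode.
E°cell = E°(cathode) − E°(anode) = +1.50 − (−0.73) = +2.23 V.

+2.23 V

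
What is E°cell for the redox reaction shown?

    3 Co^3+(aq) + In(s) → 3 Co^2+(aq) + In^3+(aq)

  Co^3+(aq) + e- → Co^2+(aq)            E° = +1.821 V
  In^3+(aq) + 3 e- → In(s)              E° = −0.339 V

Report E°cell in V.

In the reaction as written, Co^3+(aq) is reduced (cathode) and In^3+(aq) is produced by oxidation at the anode.
E°cell = E°(cathode) − E°(anode) = +1.821 − (−0.339) = +2.160 V.
The positive value indicates the reaction is spontaneous as written.

+2.160 V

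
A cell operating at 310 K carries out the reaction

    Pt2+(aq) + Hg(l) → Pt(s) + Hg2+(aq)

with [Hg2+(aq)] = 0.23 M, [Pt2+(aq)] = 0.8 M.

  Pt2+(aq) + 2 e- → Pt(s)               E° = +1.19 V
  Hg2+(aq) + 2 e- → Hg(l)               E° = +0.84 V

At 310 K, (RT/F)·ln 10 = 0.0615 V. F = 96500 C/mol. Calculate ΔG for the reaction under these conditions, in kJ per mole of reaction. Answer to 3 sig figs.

−70.8 kJ/mol

E°cell = +1.19 − (+0.84) = +0.35 V; the balanced reaction transfers n = 2 electrons.
Q = [Hg2+(aq)] / [Pt2+(aq)] = 0.287, so log Q = −0.541 and E = +0.35 − (0.0615/2)(−0.541) = +0.3666 V.
Then ΔG = −nFE = −2 × 96500 × +0.3666 J/mol = −70.8 kJ/mol.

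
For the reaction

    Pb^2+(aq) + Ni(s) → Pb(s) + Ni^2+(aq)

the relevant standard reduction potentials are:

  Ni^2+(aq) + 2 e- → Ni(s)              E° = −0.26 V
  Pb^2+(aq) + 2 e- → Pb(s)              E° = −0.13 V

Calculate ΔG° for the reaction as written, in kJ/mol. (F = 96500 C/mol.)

−25.1 kJ/mol

In the reaction as written Pb^2+(aq) is reduced, so the Pb²⁺/Pb couple is the cathode and Ni²⁺/Ni is the anode.
E°cell = −0.13 − (−0.26) = +0.13 V; balancing electrons gives n = 2.
ΔG° = −nFE°cell = −(2)(96500)(+0.13) J/mol = −25.1 kJ/mol.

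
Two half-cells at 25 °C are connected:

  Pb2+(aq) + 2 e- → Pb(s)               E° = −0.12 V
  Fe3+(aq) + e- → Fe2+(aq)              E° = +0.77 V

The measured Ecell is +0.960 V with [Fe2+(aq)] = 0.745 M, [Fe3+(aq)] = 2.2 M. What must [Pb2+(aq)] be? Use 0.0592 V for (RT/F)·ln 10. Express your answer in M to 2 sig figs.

With Fe³⁺/Fe²⁺ at the cathode and Pb²⁺/Pb at the anode, E°cell = +0.77 − (−0.12) = +0.89 V (n = 2).
Since E = E° − (0.0592/n)·log Q, log Q = n(E° − E)/0.0592 = −2.365.
The balanced reaction is 2 Fe3+(aq) + Pb(s) → 2 Fe2+(aq) + Pb2+(aq), so Q = ([Fe2+(aq)]^2·[Pb2+(aq)]) / [Fe3+(aq)]^2.
Substituting the known concentrations and solving, log [Pb2+(aq)] = −1.424 and [Pb2+(aq)] = 0.038 M.

0.038 M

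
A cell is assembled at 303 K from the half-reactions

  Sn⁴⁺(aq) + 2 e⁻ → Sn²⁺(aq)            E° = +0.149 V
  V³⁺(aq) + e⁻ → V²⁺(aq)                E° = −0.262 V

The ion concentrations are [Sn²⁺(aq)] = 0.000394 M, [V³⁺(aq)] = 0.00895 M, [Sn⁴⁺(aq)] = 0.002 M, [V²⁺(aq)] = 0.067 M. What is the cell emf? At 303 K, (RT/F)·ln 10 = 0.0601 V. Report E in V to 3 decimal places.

Sn⁴⁺/Sn²⁺ is reduced (cathode, E° = +0.149 V) and V³⁺/V²⁺ is oxidized (anode).
E°cell = +0.149 − (−0.262) = +0.411 V, with n = 2 electrons transferred.
The balanced reaction is Sn⁴⁺(aq) + 2 V²⁺(aq) → Sn²⁺(aq) + 2 V³⁺(aq), so Q = ([Sn²⁺(aq)]·[V³⁺(aq)]^2) / ([Sn⁴⁺(aq)]·[V²⁺(aq)]^2) = 0.00352 and log Q = −2.454.
E = E° − (0.0601/n)·log Q = +0.411 − (0.0601/2)(−2.454) = +0.485 V.

+0.485 V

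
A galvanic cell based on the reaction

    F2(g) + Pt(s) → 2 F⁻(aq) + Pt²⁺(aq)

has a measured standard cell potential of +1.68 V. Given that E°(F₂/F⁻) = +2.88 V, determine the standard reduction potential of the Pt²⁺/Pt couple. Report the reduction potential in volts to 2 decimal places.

In the reaction as written the F₂/F⁻ couple is reduced (cathode) and Pt²⁺/Pt is oxidized (anode), so E°cell = E°(F₂/F⁻) − E°(Pt²⁺/Pt).
E°(Pt²⁺/Pt) = E°(cathode) − E°cell = +2.88 − (+1.68) = +1.20 V.

+1.20 V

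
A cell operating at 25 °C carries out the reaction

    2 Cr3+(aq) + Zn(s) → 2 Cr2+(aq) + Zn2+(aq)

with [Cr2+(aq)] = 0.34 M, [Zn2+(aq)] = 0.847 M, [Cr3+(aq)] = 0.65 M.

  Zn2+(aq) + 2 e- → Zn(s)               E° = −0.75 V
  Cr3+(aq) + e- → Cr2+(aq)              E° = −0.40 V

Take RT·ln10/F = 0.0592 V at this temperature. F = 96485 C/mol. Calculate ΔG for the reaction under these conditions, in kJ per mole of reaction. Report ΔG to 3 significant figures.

−71.2 kJ/mol

E°cell = −0.40 − (−0.75) = +0.35 V; the balanced reaction transfers n = 2 electrons.
Q = ([Cr2+(aq)]^2·[Zn2+(aq)]) / [Cr3+(aq)]^2 = 0.232, so log Q = −0.635 and E = +0.35 − (0.0592/2)(−0.635) = +0.3688 V.
Finally ΔG = −nFE = −(2)(96485 C/mol)(+0.3688 V) = −71.2 kJ/mol.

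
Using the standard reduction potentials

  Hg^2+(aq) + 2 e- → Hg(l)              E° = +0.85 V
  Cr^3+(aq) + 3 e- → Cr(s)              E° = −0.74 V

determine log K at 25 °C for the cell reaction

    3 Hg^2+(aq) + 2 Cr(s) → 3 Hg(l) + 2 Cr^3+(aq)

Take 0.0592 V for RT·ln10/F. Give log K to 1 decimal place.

log K = 161.1

The Hg²⁺/Hg couple is reduced (cathode); E°cell = +0.85 − (−0.74) = +1.59 V with n = 6.
At equilibrium E = 0, so log K = nE°cell / 0.0592 = (6)(+1.59) / 0.0592 = 161.1.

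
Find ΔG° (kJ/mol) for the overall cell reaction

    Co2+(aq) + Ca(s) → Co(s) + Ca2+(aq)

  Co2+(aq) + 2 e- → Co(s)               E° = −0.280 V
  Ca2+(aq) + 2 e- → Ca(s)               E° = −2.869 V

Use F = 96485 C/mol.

In the reaction as written Co2+(aq) is reduced, so the Co²⁺/Co couple is the cathode and Ca²⁺/Ca is the anode.
E°cell = −0.280 − (−2.869) = +2.589 V; balancing electrons gives n = 2.
ΔG° = −nFE°cell = −(2)(96485)(+2.589) J/mol = −500 kJ/mol.

−500 kJ/mol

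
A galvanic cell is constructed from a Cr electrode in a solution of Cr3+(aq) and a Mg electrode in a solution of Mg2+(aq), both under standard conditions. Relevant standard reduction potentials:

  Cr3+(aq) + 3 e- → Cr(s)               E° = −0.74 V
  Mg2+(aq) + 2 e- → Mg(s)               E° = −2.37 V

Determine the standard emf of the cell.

+1.63 V

Of the two couples in this cell, the one with the more positive reduction potential is reduced at the cathode: here that is Cr³⁺/Cr (−0.74 V); Mg²⁺/Mg (−2.37 V) is the anode.
E°cell = E°(cathode) − E°(anode) = −0.74 − (−2.37) = +1.63 V.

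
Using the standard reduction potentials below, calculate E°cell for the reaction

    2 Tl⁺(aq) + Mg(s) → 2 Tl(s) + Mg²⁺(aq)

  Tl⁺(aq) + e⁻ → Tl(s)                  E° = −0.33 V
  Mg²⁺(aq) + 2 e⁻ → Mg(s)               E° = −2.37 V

In the reaction as written, Tl⁺(aq) is reduced (cathode) and Mg²⁺(aq) is produced by oxidation at the anode.
E°cell = E°(cathode) − E°(anode) = −0.33 − (−2.37) = +2.04 V.

+2.04 V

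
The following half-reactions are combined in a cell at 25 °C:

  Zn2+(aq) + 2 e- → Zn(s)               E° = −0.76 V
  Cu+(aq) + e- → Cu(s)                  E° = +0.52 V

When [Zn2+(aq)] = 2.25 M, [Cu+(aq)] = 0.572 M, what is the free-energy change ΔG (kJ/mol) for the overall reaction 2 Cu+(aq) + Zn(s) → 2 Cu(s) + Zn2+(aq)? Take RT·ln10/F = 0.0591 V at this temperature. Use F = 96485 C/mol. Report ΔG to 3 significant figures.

−242 kJ/mol

The standard cell potential is +0.52 − (−0.76) = +1.28 V, with n = 2 electrons in the balanced equation.
Here Q = [Zn2+(aq)] / [Cu+(aq)]^2 = 6.88 (log Q = 0.837), giving E = +1.28 − (0.0591/2)·(0.837) = +1.2553 V.
Finally ΔG = −nFE = −(2)(96485 C/mol)(+1.2553 V) = −242 kJ/mol.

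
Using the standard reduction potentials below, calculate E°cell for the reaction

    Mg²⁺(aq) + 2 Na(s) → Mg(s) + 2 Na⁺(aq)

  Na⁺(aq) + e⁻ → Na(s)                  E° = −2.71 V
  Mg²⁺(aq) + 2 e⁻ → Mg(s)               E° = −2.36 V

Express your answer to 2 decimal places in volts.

+0.35 V

Mg²⁺(aq) gains electrons, so the Mg²⁺/Mg couple is the cathode; the Na⁺/Na couple is the anode.
E°cell = E°(cathode) − E°(anode) = −2.36 − (−2.71) = +0.35 V.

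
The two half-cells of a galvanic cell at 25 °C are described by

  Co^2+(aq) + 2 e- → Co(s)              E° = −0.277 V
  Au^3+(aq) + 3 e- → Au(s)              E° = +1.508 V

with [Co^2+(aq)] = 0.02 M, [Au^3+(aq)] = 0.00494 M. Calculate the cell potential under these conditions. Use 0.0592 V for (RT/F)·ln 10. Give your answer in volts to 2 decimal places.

+1.79 V

Since E°(Au³⁺/Au) > E°(Co²⁺/Co), Au³⁺/Au serves as the cathode.
E°cell = E°cat − E°an = +1.508 − (−0.277) = +1.785 V; n = 6.
For the overall reaction 2 Au^3+(aq) + 3 Co(s) → 2 Au(s) + 3 Co^2+(aq), Q = [Co^2+(aq)]^3 / [Au^3+(aq)]^2 = 0.328, giving log Q = −0.484.
By the Nernst equation, E = +1.785 − (0.0592/6)·(−0.484) = +1.79 V.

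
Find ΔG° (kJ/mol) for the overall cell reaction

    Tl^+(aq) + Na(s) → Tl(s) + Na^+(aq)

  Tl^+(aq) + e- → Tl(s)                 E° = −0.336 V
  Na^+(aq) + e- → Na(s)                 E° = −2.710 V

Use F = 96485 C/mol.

−229 kJ/mol

In the reaction as written Tl^+(aq) is reduced, so the Tl⁺/Tl couple is the cathode and Na⁺/Na is the anode.
E°cell = −0.336 − (−2.710) = +2.374 V; balancing electrons gives n = 1.
ΔG° = −nFE°cell = −(1)(96485)(+2.374) J/mol = −229 kJ/mol.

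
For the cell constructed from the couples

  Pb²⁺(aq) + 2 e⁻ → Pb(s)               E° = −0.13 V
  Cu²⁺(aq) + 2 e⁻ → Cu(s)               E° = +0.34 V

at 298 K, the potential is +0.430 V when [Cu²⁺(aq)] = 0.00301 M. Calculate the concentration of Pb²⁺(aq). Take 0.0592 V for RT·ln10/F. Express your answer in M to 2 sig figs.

With Cu²⁺/Cu at the cathode and Pb²⁺/Pb at the anode, E°cell = +0.34 − (−0.13) = +0.47 V (n = 2).
From the Nernst equation, log Q = n(E° − E)/0.0592 = 2·(+0.47 − (+0.430))/0.0592 = 1.351.
Balancing electrons gives Cu²⁺(aq) + Pb(s) → Cu(s) + Pb²⁺(aq); thus Q = [Pb²⁺(aq)] / [Cu²⁺(aq)].
Solving for the unknown gives log [Pb²⁺(aq)] = −1.170, so [Pb²⁺(aq)] ≈ 0.068 M.

0.068 M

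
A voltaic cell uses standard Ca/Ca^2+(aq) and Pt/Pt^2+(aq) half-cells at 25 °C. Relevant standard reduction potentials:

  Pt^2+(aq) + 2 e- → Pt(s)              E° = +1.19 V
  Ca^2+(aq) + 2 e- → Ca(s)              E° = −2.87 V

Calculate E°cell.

+4.06 V

Of the two couples in this cell, the one with the more positive reduction potential is reduced at the cathode: here that is Pt²⁺/Pt (+1.19 V); Ca²⁺/Ca (−2.87 V) is the anode.
E°cell = E°(cathode) − E°(anode) = +1.19 − (−2.87) = +4.06 V.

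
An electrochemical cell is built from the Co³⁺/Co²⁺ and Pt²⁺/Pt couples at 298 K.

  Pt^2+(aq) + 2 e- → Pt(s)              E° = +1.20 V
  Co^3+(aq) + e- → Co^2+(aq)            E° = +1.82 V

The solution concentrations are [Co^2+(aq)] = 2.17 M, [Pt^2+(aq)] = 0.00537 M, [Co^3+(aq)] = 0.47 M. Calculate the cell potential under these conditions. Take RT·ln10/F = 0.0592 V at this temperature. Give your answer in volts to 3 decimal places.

Co³⁺/Co²⁺ is reduced (cathode, E° = +1.82 V) and Pt²⁺/Pt is oxidized (anode).
E°cell = E°cat − E°an = +1.82 − (+1.20) = +0.62 V; n = 2.
For the overall reaction 2 Co^3+(aq) + Pt(s) → 2 Co^2+(aq) + Pt^2+(aq), Q = ([Co^2+(aq)]^2·[Pt^2+(aq)]) / [Co^3+(aq)]^2 = 0.114, giving log Q = −0.941.
E = E° − (0.0592/n)·log Q = +0.62 − (0.0592/2)(−0.941) = +0.648 V.

+0.648 V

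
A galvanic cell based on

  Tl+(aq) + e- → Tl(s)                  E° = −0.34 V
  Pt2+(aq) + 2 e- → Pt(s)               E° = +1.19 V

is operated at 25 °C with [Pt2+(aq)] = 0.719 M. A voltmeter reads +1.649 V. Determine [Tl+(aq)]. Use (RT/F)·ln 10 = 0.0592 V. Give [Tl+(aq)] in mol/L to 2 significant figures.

0.0083 M

With Pt²⁺/Pt at the cathode and Tl⁺/Tl at the anode, E°cell = +1.19 − (−0.34) = +1.53 V (n = 2).
Since E = E° − (0.0592/n)·log Q, log Q = n(E° − E)/0.0592 = −4.020.
The balanced reaction is Pt2+(aq) + 2 Tl(s) → Pt(s) + 2 Tl+(aq), so Q = [Tl+(aq)]^2 / [Pt2+(aq)].
Substituting the known concentrations and solving, log [Tl+(aq)] = −2.082 and [Tl+(aq)] = 0.0083 M.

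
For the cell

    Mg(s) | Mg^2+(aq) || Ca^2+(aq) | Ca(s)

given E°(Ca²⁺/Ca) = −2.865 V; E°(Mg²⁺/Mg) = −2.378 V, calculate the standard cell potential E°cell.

By convention the left-hand electrode in cell notation is the anode (oxidation) and the right-hand electrode is the cathode (reduction).
E°cell = E°(right) − E°(left) = −2.865 − (−2.378) = −0.487 V.
The negative sign shows that, as written, the cell would require an external voltage to drive the reaction.

−0.487 V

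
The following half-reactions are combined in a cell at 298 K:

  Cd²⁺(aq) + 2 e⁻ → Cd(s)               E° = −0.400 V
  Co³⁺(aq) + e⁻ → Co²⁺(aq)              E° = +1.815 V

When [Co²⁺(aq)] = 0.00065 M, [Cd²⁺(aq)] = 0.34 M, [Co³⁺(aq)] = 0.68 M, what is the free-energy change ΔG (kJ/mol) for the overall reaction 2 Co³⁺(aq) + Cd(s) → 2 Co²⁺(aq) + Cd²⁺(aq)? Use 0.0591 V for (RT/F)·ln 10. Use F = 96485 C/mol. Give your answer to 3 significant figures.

E°cell = +1.815 − (−0.400) = +2.215 V; the balanced reaction transfers n = 2 electrons.
Here Q = ([Co²⁺(aq)]^2·[Cd²⁺(aq)]) / [Co³⁺(aq)]^2 = 3.11×10^−7 (log Q = −6.508), giving E = +2.215 − (0.0591/2)·(−6.508) = +2.4073 V.
Finally ΔG = −nFE = −(2)(96485 C/mol)(+2.4073 V) = −465 kJ/mol.

−465 kJ/mol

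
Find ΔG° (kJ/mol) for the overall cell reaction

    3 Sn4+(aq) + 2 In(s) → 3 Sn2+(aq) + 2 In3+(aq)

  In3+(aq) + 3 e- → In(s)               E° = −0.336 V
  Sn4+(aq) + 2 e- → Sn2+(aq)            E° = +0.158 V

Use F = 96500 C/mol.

−286 kJ/mol

In the reaction as written Sn4+(aq) is reduced, so the Sn⁴⁺/Sn²⁺ couple is the cathode and In³⁺/In is the anode.
E°cell = +0.158 − (−0.336) = +0.494 V; balancing electrons gives n = 6.
ΔG° = −nFE°cell = −(6)(96500)(+0.494) J/mol = −286 kJ/mol.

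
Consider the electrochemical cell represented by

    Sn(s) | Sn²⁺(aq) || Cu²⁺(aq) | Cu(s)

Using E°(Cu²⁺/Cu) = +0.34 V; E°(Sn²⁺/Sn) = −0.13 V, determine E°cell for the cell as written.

By convention the left-hand electrode in cell notation is the anode (oxidation) and the right-hand electrode is the cathode (reduction).
E°cell = E°(right) − E°(left) = +0.34 − (−0.13) = +0.47 V.

+0.47 V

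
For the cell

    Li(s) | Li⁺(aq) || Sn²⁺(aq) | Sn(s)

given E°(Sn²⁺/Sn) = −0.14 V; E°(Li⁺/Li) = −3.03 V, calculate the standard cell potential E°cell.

By convention the left-hand electrode in cell notation is the anode (oxidation) and the right-hand electrode is the cathode (reduction).
E°cell = E°(right) − E°(left) = −0.14 − (−3.03) = +2.89 V.

+2.89 V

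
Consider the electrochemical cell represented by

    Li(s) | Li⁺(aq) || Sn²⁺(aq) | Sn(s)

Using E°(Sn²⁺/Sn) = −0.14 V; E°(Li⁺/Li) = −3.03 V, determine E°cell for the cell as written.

By convention the left-hand electrode in cell notation is the anode (oxidation) and the right-hand electrode is the cathode (reduction).
E°cell = E°(right) − E°(left) = −0.14 − (−3.03) = +2.89 V.

+2.89 V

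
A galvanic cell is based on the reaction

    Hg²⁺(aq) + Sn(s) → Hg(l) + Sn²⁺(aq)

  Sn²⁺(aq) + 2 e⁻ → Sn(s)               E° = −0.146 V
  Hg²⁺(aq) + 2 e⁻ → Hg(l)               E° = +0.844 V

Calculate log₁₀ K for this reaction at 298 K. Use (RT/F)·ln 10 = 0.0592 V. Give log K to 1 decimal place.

log K = 33.4

The Hg²⁺/Hg couple is reduced (cathode); E°cell = +0.844 − (−0.146) = +0.990 V with n = 2.
At equilibrium E = 0, so log K = nE°cell / 0.0592 = (2)(+0.990) / 0.0592 = 33.4.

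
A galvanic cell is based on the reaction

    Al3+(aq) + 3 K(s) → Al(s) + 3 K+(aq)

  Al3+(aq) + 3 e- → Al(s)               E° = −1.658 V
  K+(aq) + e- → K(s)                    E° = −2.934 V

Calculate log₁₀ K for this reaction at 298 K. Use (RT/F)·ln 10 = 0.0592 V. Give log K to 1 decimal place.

log K = 64.7

The Al³⁺/Al couple is reduced (cathode); E°cell = −1.658 − (−2.934) = +1.276 V with n = 3.
At equilibrium E = 0, so log K = nE°cell / 0.0592 = (3)(+1.276) / 0.0592 = 64.7.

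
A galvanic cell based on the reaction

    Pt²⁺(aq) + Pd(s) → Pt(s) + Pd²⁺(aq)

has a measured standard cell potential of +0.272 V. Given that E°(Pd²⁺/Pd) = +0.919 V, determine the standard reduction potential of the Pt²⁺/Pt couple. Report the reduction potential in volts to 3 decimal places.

+1.191 V

In the reaction as written the Pt²⁺/Pt couple is reduced (cathode) and Pd²⁺/Pd is oxidized (anode), so E°cell = E°(Pt²⁺/Pt) − E°(Pd²⁺/Pd).
E°(Pt²⁺/Pt) = E°cell + E°(anode) = +0.272 + (+0.919) = +1.191 V.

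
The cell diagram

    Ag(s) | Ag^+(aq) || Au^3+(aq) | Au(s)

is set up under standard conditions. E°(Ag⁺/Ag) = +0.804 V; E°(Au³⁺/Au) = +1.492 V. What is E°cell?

By convention the left-hand electrode in cell notation is the anode (oxidation) and the right-hand electrode is the cathode (reduction).
E°cell = E°(right) − E°(left) = +1.492 − (+0.804) = +0.688 V.

+0.688 V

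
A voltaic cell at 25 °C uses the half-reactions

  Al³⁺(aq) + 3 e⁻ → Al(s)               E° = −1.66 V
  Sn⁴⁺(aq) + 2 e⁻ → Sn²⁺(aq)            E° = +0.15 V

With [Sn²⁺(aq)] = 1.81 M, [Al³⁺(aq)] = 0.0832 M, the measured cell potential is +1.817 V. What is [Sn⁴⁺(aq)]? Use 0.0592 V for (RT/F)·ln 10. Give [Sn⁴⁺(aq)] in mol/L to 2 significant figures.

0.59 M

Sn⁴⁺/Sn²⁺ is the cathode (higher E°); E°cell = +0.15 − (−1.66) = +1.81 V with n = 6.
From the Nernst equation, log Q = n(E° − E)/0.0592 = 6·(+1.81 − (+1.817))/0.0592 = −0.709.
For 3 Sn⁴⁺(aq) + 2 Al(s) → 3 Sn²⁺(aq) + 2 Al³⁺(aq), the reaction quotient is Q = ([Sn²⁺(aq)]^3·[Al³⁺(aq)]^2) / [Sn⁴⁺(aq)]^3.
Isolating [Sn⁴⁺(aq)] in Q = 10^{−0.709} yields log [Sn⁴⁺(aq)] = −0.226, i.e. 0.59 M.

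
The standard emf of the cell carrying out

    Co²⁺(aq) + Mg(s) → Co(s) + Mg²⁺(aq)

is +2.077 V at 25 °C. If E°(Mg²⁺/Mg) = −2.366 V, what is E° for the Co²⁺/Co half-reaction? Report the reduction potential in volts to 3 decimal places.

In the reaction as written the Co²⁺/Co couple is reduced (cathode) and Mg²⁺/Mg is oxidized (anode), so E°cell = E°(Co²⁺/Co) − E°(Mg²⁺/Mg).
E°(Co²⁺/Co) = E°cell + E°(anode) = +2.077 + (−2.366) = −0.289 V.

−0.289 V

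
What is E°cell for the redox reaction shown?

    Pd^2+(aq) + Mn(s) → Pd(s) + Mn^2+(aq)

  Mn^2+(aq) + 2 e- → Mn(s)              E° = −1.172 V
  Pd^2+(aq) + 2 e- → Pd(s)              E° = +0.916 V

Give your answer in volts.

+2.088 V

Pd^2+(aq) gains electrons, so the Pd²⁺/Pd couple is the cathode; the Mn²⁺/Mn couple is the anode.
E°cell = E°(cathode) − E°(anode) = +0.916 − (−1.172) = +2.088 V.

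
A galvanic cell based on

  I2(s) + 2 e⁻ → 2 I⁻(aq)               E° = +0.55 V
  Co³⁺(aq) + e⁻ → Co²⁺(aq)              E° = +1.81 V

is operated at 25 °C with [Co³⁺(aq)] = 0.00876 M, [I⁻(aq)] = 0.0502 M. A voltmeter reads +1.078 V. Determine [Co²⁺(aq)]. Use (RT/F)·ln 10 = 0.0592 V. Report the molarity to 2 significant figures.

0.52 M

Co³⁺/Co²⁺ is the cathode (higher E°); E°cell = +1.81 − (+0.55) = +1.26 V with n = 2.
Rearranging E = E° − (0.0592/n)·log Q gives log Q = 2(+1.26 − (+1.078))/0.0592 = 6.149.
The balanced reaction is 2 Co³⁺(aq) + 2 I⁻(aq) → 2 Co²⁺(aq) + I2(s), so Q = [Co²⁺(aq)]^2 / ([Co³⁺(aq)]^2·[I⁻(aq)]^2).
Substituting the known concentrations and solving, log [Co²⁺(aq)] = −0.282 and [Co²⁺(aq)] = 0.52 M.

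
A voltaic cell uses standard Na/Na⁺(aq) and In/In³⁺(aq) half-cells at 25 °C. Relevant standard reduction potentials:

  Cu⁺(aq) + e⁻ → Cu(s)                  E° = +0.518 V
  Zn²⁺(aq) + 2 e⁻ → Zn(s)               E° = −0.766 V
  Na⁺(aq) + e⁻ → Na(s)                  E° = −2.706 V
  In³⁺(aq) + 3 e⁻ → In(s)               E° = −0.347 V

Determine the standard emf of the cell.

+2.359 V

The In³⁺/In couple has the higher E°, so In ion is reduced (cathode) and Na is oxidized (anode).
E°cell = E°(cathode) − E°(anode) = −0.347 − (−2.706) = +2.359 V.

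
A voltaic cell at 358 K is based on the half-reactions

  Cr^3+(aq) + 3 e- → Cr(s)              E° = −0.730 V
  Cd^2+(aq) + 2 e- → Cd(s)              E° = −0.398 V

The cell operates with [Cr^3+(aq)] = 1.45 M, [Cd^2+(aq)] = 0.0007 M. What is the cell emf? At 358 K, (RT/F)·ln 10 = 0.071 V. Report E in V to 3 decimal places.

Since E°(Cd²⁺/Cd) > E°(Cr³⁺/Cr), Cd²⁺/Cd serves as the cathode.
E°cell = −0.398 − (−0.730) = +0.332 V, with n = 6 electrons transferred.
Balancing gives 3 Cd^2+(aq) + 2 Cr(s) → 3 Cd(s) + 2 Cr^3+(aq); hence Q = [Cr^3+(aq)]^2 / [Cd^2+(aq)]^3 = 6.13×10^9 (log Q = 9.787).
Applying E = E° − (RT ln10/nF)·log Q gives +0.332 − (0.071/6)(9.787) = +0.216 V.

+0.216 V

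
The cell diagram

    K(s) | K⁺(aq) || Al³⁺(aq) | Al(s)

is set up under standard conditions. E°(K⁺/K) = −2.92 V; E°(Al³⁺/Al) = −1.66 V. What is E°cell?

By convention the left-hand electrode in cell notation is the anode (oxidation) and the right-hand electrode is the cathode (reduction).
E°cell = E°(right) − E°(left) = −1.66 − (−2.92) = +1.26 V.

+1.26 V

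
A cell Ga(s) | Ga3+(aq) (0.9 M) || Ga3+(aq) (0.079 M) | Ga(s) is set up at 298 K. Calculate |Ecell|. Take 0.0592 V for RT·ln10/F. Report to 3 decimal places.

0.021 V

For a concentration cell E°cell = 0, since both electrodes use the same couple.
The compartment with the higher Ga3+(aq) concentration (0.9 M) acts as the cathode; ions are reduced there and produced at the dilute (0.079 M) anode.
With n = 3, Ecell = −(0.0592/3)·log([dilute]/[conc]) = −(0.0592/3)·log(0.079/0.9) = +0.021 V.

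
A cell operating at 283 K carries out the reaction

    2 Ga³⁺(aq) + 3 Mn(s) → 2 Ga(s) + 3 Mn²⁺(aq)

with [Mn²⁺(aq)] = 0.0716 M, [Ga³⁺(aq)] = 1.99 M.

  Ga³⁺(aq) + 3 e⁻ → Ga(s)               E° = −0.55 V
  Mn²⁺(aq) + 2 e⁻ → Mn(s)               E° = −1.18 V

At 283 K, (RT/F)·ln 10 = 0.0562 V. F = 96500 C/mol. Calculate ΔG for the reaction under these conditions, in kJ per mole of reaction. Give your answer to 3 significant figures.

With Ga³⁺/Ga reduced at the cathode, E°cell = −0.55 − (−1.18) = +0.63 V and n = 6.
Q = [Mn²⁺(aq)]^3 / [Ga³⁺(aq)]^2 = 9.27×10^−5, so log Q = −4.033 and E = +0.63 − (0.0562/6)(−4.033) = +0.6678 V.
Then ΔG = −nFE = −6 × 96500 × +0.6678 J/mol = −387 kJ/mol.

−387 kJ/mol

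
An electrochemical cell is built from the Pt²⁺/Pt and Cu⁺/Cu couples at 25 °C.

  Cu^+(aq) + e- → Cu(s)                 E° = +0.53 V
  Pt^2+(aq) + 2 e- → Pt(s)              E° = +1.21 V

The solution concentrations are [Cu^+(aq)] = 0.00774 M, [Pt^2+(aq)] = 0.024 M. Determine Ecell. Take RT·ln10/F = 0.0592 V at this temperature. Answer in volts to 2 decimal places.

+0.76 V

Pt²⁺/Pt is reduced (cathode, E° = +1.21 V) and Cu⁺/Cu is oxidized (anode).
E°cell = +1.21 − (+0.53) = +0.68 V, with n = 2 electrons transferred.
Balancing gives Pt^2+(aq) + 2 Cu(s) → Pt(s) + 2 Cu^+(aq); hence Q = [Cu^+(aq)]^2 / [Pt^2+(aq)] = 0.0025 (log Q = −2.603).
By the Nernst equation, E = +0.68 − (0.0592/2)·(−2.603) = +0.76 V.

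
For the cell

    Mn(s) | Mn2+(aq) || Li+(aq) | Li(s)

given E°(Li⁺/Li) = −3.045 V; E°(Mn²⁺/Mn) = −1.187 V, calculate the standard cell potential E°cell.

−1.858 V

By convention the left-hand electrode in cell notation is the anode (oxidation) and the right-hand electrode is the cathode (reduction).
E°cell = E°(right) − E°(left) = −3.045 − (−1.187) = −1.858 V.
The negative sign shows that, as written, the cell would require an external voltage to drive the reaction.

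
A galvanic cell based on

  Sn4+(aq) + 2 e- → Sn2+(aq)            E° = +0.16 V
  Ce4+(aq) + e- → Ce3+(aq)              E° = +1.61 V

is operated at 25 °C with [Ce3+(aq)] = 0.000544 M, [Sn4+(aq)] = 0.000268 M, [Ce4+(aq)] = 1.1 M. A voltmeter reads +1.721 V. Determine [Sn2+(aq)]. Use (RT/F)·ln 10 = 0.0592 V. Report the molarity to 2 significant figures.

0.094 M

With Ce⁴⁺/Ce³⁺ at the cathode and Sn⁴⁺/Sn²⁺ at the anode, E°cell = +1.61 − (+0.16) = +1.45 V (n = 2).
Since E = E° − (0.0592/n)·log Q, log Q = n(E° − E)/0.0592 = −9.155.
The balanced reaction is 2 Ce4+(aq) + Sn2+(aq) → 2 Ce3+(aq) + Sn4+(aq), so Q = ([Ce3+(aq)]^2·[Sn4+(aq)]) / ([Ce4+(aq)]^2·[Sn2+(aq)]).
Solving for the unknown gives log [Sn2+(aq)] = −1.028, so [Sn2+(aq)] ≈ 0.094 M.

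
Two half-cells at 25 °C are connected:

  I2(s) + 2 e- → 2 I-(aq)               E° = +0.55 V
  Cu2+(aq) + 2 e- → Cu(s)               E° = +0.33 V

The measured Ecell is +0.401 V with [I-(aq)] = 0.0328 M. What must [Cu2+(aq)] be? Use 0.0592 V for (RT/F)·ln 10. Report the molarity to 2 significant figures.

0.00071 M

With I₂/I⁻ at the cathode and Cu²⁺/Cu at the anode, E°cell = +0.55 − (+0.33) = +0.22 V (n = 2).
From the Nernst equation, log Q = n(E° − E)/0.0592 = 2·(+0.22 − (+0.401))/0.0592 = −6.115.
Balancing electrons gives I2(s) + Cu(s) → 2 I-(aq) + Cu2+(aq); thus Q = [I-(aq)]^2·[Cu2+(aq)].
Substituting the known concentrations and solving, log [Cu2+(aq)] = −3.147 and [Cu2+(aq)] = 0.00071 M.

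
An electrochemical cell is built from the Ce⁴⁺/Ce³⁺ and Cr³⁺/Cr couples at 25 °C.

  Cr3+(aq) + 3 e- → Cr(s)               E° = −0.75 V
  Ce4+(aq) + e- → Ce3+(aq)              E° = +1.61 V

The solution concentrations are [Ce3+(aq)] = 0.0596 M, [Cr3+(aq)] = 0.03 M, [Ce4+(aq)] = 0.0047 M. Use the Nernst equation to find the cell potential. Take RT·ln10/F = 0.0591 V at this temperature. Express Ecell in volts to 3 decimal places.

+2.325 V

Since E°(Ce⁴⁺/Ce³⁺) > E°(Cr³⁺/Cr), Ce⁴⁺/Ce³⁺ serves as the cathode.
The standard potential is +1.61 − (−0.75) = +2.36 V and the balanced reaction transfers n = 3 electrons.
The balanced reaction is 3 Ce4+(aq) + Cr(s) → 3 Ce3+(aq) + Cr3+(aq), so Q = ([Ce3+(aq)]^3·[Cr3+(aq)]) / [Ce4+(aq)]^3 = 61.2 and log Q = 1.787.
E = E° − (0.0591/n)·log Q = +2.36 − (0.0591/3)(1.787) = +2.325 V.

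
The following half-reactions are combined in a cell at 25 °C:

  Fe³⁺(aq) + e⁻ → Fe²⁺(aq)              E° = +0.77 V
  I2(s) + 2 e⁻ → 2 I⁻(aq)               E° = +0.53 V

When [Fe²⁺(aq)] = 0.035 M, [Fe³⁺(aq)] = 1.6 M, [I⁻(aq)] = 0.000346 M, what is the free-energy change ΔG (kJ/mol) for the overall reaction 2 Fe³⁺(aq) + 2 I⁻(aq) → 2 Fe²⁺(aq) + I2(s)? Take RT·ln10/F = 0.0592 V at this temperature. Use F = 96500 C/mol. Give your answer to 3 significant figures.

−25.7 kJ/mol

The standard cell potential is +0.77 − (+0.53) = +0.24 V, with n = 2 electrons in the balanced equation.
The reaction quotient is [Fe²⁺(aq)]^2 / ([Fe³⁺(aq)]^2·[I⁻(aq)]^2) = 4×10^3; by Nernst, E = +0.24 − (0.0592/2)(3.602) = +0.1334 V.
ΔG = −nFE = −(2)(96500)(+0.1334) J/mol = −25.7 kJ/mol.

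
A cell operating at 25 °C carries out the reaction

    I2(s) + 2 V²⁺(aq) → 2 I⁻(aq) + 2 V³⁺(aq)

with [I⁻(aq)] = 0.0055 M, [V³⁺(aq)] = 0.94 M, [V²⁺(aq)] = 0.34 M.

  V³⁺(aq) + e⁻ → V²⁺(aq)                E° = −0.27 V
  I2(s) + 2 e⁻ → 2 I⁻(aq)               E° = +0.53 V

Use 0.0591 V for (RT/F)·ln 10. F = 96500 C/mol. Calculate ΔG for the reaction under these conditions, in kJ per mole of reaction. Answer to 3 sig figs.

The standard cell potential is +0.53 − (−0.27) = +0.80 V, with n = 2 electrons in the balanced equation.
Q = ([I⁻(aq)]^2·[V³⁺(aq)]^2) / [V²⁺(aq)]^2 = 0.000231, so log Q = −3.636 and E = +0.80 − (0.0591/2)(−3.636) = +0.9074 V.
Then ΔG = −nFE = −2 × 96500 × +0.9074 J/mol = −175 kJ/mol.

−175 kJ/mol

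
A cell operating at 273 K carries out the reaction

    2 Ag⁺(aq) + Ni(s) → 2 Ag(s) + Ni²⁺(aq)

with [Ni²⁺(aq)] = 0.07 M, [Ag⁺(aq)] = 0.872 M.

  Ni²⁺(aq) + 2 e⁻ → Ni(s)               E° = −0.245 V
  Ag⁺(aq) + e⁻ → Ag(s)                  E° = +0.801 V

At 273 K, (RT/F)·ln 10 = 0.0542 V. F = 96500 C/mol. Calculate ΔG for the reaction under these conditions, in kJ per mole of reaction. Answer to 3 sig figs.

With Ag⁺/Ag reduced at the cathode, E°cell = +0.801 − (−0.245) = +1.046 V and n = 2.
Here Q = [Ni²⁺(aq)] / [Ag⁺(aq)]^2 = 0.0921 (log Q = −1.036), giving E = +1.046 − (0.0542/2)·(−1.036) = +1.0741 V.
Then ΔG = −nFE = −2 × 96500 × +1.0741 J/mol = −207 kJ/mol.

−207 kJ/mol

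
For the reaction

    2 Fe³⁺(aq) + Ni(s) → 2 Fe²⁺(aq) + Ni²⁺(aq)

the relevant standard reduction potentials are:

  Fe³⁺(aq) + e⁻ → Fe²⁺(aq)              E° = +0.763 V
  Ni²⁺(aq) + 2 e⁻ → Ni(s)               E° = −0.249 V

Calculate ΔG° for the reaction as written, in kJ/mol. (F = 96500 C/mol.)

−195 kJ/mol

In the reaction as written Fe³⁺(aq) is reduced, so the Fe³⁺/Fe²⁺ couple is the cathode and Ni²⁺/Ni is the anode.
E°cell = +0.763 − (−0.249) = +1.012 V; balancing electrons gives n = 2.
ΔG° = −nFE°cell = −(2)(96500)(+1.012) J/mol = −195 kJ/mol.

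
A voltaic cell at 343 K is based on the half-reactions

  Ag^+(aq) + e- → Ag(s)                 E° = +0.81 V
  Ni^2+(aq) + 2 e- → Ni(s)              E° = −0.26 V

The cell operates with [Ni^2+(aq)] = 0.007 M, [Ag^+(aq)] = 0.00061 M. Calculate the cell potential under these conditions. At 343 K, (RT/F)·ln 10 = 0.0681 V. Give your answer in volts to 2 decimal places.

+0.92 V

Ag⁺/Ag is reduced (cathode, E° = +0.81 V) and Ni²⁺/Ni is oxidized (anode).
E°cell = E°cat − E°an = +0.81 − (−0.26) = +1.07 V; n = 2.
For the overall reaction 2 Ag^+(aq) + Ni(s) → 2 Ag(s) + Ni^2+(aq), Q = [Ni^2+(aq)] / [Ag^+(aq)]^2 = 1.88×10^4, giving log Q = 4.274.
Applying E = E° − (RT ln10/nF)·log Q gives +1.07 − (0.0681/2)(4.274) = +0.92 V.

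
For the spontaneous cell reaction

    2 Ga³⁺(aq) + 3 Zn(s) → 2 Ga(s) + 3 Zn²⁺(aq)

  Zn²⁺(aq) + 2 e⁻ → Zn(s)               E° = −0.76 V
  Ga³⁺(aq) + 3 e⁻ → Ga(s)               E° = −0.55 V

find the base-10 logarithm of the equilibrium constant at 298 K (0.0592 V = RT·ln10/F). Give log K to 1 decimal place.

log K = 21.3

The Ga³⁺/Ga couple is reduced (cathode); E°cell = −0.55 − (−0.76) = +0.21 V with n = 6.
At equilibrium E = 0, so log K = nE°cell / 0.0592 = (6)(+0.21) / 0.0592 = 21.3.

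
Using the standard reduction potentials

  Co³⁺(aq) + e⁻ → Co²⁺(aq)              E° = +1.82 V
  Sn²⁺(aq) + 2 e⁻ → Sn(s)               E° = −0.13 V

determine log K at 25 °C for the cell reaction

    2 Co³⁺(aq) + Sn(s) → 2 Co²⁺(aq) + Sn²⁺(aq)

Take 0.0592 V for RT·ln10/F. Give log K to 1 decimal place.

The Co³⁺/Co²⁺ couple is reduced (cathode); E°cell = +1.82 − (−0.13) = +1.95 V with n = 2.
At equilibrium E = 0, so log K = nE°cell / 0.0592 = (2)(+1.95) / 0.0592 = 65.9.

log K = 65.9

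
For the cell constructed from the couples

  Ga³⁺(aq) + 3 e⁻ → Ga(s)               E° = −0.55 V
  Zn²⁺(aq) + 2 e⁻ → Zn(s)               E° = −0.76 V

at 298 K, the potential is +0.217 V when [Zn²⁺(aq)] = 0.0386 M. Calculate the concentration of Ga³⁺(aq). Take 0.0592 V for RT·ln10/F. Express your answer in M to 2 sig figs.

The Ga³⁺/Ga couple has the larger reduction potential, so it is the cathode: E°cell = −0.55 − (−0.76) = +0.21 V and n = 6.
Since E = E° − (0.0592/n)·log Q, log Q = n(E° − E)/0.0592 = −0.709.
The balanced reaction is 2 Ga³⁺(aq) + 3 Zn(s) → 2 Ga(s) + 3 Zn²⁺(aq), so Q = [Zn²⁺(aq)]^3 / [Ga³⁺(aq)]^2.
Isolating [Ga³⁺(aq)] in Q = 10^{−0.709} yields log [Ga³⁺(aq)] = −1.766, i.e. 0.017 M.

0.017 M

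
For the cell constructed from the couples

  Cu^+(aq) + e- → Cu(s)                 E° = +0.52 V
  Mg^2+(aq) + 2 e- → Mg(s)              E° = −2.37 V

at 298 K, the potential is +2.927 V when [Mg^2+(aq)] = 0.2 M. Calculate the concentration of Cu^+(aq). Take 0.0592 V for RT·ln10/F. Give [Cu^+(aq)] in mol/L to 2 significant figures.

1.9 M

The Cu⁺/Cu couple has the larger reduction potential, so it is the cathode: E°cell = +0.52 − (−2.37) = +2.89 V and n = 2.
Since E = E° − (0.0592/n)·log Q, log Q = n(E° − E)/0.0592 = −1.250.
Balancing electrons gives 2 Cu^+(aq) + Mg(s) → 2 Cu(s) + Mg^2+(aq); thus Q = [Mg^2+(aq)] / [Cu^+(aq)]^2.
Solving for the unknown gives log [Cu^+(aq)] = 0.276, so [Cu^+(aq)] ≈ 1.9 M.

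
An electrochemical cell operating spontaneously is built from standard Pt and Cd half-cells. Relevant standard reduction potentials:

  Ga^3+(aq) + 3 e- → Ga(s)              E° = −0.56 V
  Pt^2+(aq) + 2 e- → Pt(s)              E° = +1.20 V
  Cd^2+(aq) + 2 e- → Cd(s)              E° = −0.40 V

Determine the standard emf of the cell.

+1.60 V

The Pt²⁺/Pt couple has the higher E°, so Pt ion is reduced (cathode) and Cd is oxidized (anode).
E°cell = E°(cathode) − E°(anode) = +1.20 − (−0.40) = +1.60 V.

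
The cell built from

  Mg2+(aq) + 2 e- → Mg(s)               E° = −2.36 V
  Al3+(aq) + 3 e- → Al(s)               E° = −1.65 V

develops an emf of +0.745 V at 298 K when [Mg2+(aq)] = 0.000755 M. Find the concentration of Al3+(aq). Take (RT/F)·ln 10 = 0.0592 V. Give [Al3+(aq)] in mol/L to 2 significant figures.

With Al³⁺/Al at the cathode and Mg²⁺/Mg at the anode, E°cell = −1.65 − (−2.36) = +0.71 V (n = 6).
From the Nernst equation, log Q = n(E° − E)/0.0592 = 6·(+0.71 − (+0.745))/0.0592 = −3.547.
For 2 Al3+(aq) + 3 Mg(s) → 2 Al(s) + 3 Mg2+(aq), the reaction quotient is Q = [Mg2+(aq)]^3 / [Al3+(aq)]^2.
Substituting the known concentrations and solving, log [Al3+(aq)] = −2.910 and [Al3+(aq)] = 0.0012 M.

0.0012 M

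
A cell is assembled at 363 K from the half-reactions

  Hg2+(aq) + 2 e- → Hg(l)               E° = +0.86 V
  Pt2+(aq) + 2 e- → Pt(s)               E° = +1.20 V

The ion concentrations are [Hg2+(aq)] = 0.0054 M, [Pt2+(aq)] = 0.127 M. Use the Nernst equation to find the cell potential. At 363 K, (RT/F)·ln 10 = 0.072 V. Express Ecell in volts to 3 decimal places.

Pt²⁺/Pt is reduced (cathode, E° = +1.20 V) and Hg²⁺/Hg is oxidized (anode).
E°cell = +1.20 − (+0.86) = +0.34 V, with n = 2 electrons transferred.
Balancing gives Pt2+(aq) + Hg(l) → Pt(s) + Hg2+(aq); hence Q = [Hg2+(aq)] / [Pt2+(aq)] = 0.0425 (log Q = −1.371).
By the Nernst equation, E = +0.34 − (0.072/2)·(−1.371) = +0.389 V.

+0.389 V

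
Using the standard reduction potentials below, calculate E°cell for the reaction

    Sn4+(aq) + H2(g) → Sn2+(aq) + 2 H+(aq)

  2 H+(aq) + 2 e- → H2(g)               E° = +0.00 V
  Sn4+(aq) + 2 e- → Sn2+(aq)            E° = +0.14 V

+0.14 V

In the reaction as written, Sn4+(aq) is reduced (cathode) and H+(aq) is produced by oxidation at the anode.
E°cell = E°(cathode) − E°(anode) = +0.14 − (+0.00) = +0.14 V.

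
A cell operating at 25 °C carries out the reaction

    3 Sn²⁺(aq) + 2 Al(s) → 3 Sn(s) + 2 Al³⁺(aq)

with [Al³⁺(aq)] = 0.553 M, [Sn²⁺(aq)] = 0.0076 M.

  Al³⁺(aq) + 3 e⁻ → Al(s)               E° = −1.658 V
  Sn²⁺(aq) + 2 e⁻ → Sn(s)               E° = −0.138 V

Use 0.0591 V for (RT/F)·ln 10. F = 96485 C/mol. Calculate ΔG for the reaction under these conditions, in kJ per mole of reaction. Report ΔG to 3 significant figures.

E°cell = −0.138 − (−1.658) = +1.520 V; the balanced reaction transfers n = 6 electrons.
The reaction quotient is [Al³⁺(aq)]^2 / [Sn²⁺(aq)]^3 = 6.97×10^5; by Nernst, E = +1.520 − (0.0591/6)(5.843) = +1.4624 V.
Finally ΔG = −nFE = −(6)(96485 C/mol)(+1.4624 V) = −847 kJ/mol.

−847 kJ/mol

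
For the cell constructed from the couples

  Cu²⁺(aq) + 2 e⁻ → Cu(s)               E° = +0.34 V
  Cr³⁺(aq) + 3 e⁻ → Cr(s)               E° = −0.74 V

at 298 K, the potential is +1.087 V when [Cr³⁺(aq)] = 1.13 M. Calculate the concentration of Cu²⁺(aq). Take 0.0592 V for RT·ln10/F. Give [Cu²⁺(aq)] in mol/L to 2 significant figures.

Cu²⁺/Cu is the cathode (higher E°); E°cell = +0.34 − (−0.74) = +1.08 V with n = 6.
From the Nernst equation, log Q = n(E° − E)/0.0592 = 6·(+1.08 − (+1.087))/0.0592 = −0.709.
The balanced reaction is 3 Cu²⁺(aq) + 2 Cr(s) → 3 Cu(s) + 2 Cr³⁺(aq), so Q = [Cr³⁺(aq)]^2 / [Cu²⁺(aq)]^3.
Substituting the known concentrations and solving, log [Cu²⁺(aq)] = 0.272 and [Cu²⁺(aq)] = 1.9 M.

1.9 M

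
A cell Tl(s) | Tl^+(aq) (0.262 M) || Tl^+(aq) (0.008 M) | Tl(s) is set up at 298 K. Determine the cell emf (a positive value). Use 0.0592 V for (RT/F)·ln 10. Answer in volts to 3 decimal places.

For a concentration cell E°cell = 0, since both electrodes use the same couple.
The compartment with the higher Tl^+(aq) concentration (0.262 M) acts as the cathode; ions are reduced there and produced at the dilute (0.008 M) anode.
With n = 1, Ecell = −(0.0592/1)·log([dilute]/[conc]) = −(0.0592/1)·log(0.008/0.262) = +0.090 V.

0.090 V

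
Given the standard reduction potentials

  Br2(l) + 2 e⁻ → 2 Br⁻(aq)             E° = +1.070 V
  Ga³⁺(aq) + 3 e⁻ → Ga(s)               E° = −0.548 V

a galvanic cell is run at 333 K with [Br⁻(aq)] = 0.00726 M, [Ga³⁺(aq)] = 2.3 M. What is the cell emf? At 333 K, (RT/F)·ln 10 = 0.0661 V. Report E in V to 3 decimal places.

Since E°(Br₂/Br⁻) > E°(Ga³⁺/Ga), Br₂/Br⁻ serves as the cathode.
The standard potential is +1.070 − (−0.548) = +1.618 V and the balanced reaction transfers n = 6 electrons.
For the overall reaction 3 Br2(l) + 2 Ga(s) → 6 Br⁻(aq) + 2 Ga³⁺(aq), Q = [Br⁻(aq)]^6·[Ga³⁺(aq)]^2 = 7.75×10^−13, giving log Q = −12.111.
By the Nernst equation, E = +1.618 − (0.0661/6)·(−12.111) = +1.751 V.

+1.751 V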